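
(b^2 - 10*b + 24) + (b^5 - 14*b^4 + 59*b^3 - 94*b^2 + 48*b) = b^5 - 14*b^4 + 59*b^3 - 93*b^2 + 38*b + 24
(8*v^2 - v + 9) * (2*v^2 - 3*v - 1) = 16*v^4 - 26*v^3 + 13*v^2 - 26*v - 9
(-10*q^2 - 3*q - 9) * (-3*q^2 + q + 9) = 30*q^4 - q^3 - 66*q^2 - 36*q - 81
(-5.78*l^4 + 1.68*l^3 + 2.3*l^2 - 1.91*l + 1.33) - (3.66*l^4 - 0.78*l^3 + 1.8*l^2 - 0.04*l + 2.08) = -9.44*l^4 + 2.46*l^3 + 0.5*l^2 - 1.87*l - 0.75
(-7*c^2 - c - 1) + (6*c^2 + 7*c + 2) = -c^2 + 6*c + 1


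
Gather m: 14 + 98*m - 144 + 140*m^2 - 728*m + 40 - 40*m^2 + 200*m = 100*m^2 - 430*m - 90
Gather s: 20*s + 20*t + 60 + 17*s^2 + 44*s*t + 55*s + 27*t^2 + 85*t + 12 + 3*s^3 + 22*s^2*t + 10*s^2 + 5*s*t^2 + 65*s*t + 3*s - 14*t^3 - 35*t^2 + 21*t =3*s^3 + s^2*(22*t + 27) + s*(5*t^2 + 109*t + 78) - 14*t^3 - 8*t^2 + 126*t + 72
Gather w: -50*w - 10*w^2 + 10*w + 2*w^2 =-8*w^2 - 40*w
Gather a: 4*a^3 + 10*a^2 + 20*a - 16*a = 4*a^3 + 10*a^2 + 4*a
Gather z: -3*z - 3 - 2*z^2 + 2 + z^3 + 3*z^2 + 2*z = z^3 + z^2 - z - 1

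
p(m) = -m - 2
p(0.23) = -2.23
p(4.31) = -6.31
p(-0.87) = -1.13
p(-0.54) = -1.46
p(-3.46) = 1.46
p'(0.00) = -1.00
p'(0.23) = -1.00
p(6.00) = -8.00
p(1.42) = -3.42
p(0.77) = -2.77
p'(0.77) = -1.00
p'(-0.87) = -1.00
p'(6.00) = -1.00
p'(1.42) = -1.00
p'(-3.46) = -1.00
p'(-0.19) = -1.00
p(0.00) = -2.00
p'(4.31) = -1.00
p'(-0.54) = -1.00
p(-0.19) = -1.81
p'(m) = -1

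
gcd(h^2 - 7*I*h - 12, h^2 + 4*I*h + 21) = h - 3*I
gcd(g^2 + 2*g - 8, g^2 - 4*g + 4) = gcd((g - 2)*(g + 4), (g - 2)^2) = g - 2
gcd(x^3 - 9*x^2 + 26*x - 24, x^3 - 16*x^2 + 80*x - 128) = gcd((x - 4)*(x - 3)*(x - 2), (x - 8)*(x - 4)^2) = x - 4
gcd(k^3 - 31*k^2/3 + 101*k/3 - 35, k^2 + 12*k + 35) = 1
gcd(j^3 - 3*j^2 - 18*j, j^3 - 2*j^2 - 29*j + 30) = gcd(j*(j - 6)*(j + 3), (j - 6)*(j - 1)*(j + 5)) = j - 6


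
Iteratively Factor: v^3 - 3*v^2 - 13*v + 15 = (v - 5)*(v^2 + 2*v - 3) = (v - 5)*(v + 3)*(v - 1)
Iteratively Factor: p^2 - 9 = (p - 3)*(p + 3)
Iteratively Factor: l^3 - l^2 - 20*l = (l + 4)*(l^2 - 5*l) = l*(l + 4)*(l - 5)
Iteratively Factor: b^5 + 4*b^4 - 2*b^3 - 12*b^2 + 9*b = (b - 1)*(b^4 + 5*b^3 + 3*b^2 - 9*b) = (b - 1)^2*(b^3 + 6*b^2 + 9*b) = b*(b - 1)^2*(b^2 + 6*b + 9) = b*(b - 1)^2*(b + 3)*(b + 3)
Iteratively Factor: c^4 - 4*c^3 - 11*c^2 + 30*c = (c + 3)*(c^3 - 7*c^2 + 10*c) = (c - 5)*(c + 3)*(c^2 - 2*c) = c*(c - 5)*(c + 3)*(c - 2)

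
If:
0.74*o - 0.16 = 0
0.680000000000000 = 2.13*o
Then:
No Solution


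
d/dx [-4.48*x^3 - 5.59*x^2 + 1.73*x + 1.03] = -13.44*x^2 - 11.18*x + 1.73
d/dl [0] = 0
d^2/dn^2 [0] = 0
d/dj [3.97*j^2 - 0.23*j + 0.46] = 7.94*j - 0.23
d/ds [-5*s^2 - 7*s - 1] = -10*s - 7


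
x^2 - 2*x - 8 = (x - 4)*(x + 2)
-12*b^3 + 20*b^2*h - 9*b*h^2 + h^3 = (-6*b + h)*(-2*b + h)*(-b + h)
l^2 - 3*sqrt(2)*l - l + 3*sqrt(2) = (l - 1)*(l - 3*sqrt(2))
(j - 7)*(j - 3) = j^2 - 10*j + 21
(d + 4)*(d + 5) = d^2 + 9*d + 20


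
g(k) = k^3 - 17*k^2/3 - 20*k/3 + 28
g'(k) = 3*k^2 - 34*k/3 - 20/3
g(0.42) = 24.27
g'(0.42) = -10.90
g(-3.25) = -44.52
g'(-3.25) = 61.85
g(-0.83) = 29.06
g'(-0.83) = 4.81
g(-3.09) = -35.01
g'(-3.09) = 57.00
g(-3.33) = -49.56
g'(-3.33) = 64.34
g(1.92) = 1.39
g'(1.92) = -17.37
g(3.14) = -17.85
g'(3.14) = -12.67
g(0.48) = 23.60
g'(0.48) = -11.42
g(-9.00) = -1100.00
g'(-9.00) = 338.33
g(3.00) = -16.00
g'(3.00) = -13.67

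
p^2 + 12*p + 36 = (p + 6)^2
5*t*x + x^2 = x*(5*t + x)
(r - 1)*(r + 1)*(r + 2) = r^3 + 2*r^2 - r - 2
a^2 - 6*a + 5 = (a - 5)*(a - 1)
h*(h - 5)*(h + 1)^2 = h^4 - 3*h^3 - 9*h^2 - 5*h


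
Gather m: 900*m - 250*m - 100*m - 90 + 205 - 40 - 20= 550*m + 55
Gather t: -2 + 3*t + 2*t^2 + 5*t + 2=2*t^2 + 8*t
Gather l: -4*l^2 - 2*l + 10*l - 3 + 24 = -4*l^2 + 8*l + 21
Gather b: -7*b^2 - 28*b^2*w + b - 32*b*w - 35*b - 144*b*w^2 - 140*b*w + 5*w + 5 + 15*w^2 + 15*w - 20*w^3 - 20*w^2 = b^2*(-28*w - 7) + b*(-144*w^2 - 172*w - 34) - 20*w^3 - 5*w^2 + 20*w + 5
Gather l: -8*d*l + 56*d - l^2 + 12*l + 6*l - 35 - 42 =56*d - l^2 + l*(18 - 8*d) - 77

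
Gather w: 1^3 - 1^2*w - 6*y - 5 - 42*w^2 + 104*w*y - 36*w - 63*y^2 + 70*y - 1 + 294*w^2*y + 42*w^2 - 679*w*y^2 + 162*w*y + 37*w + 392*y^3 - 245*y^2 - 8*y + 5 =294*w^2*y + w*(-679*y^2 + 266*y) + 392*y^3 - 308*y^2 + 56*y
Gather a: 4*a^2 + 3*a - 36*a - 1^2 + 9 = 4*a^2 - 33*a + 8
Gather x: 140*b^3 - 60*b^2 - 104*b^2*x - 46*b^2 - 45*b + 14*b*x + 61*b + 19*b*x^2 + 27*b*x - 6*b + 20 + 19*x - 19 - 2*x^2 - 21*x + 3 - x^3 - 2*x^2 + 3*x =140*b^3 - 106*b^2 + 10*b - x^3 + x^2*(19*b - 4) + x*(-104*b^2 + 41*b + 1) + 4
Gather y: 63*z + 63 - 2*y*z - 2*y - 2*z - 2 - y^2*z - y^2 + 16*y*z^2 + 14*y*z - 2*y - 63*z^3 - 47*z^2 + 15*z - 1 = y^2*(-z - 1) + y*(16*z^2 + 12*z - 4) - 63*z^3 - 47*z^2 + 76*z + 60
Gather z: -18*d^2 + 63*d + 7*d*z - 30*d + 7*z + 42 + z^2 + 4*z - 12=-18*d^2 + 33*d + z^2 + z*(7*d + 11) + 30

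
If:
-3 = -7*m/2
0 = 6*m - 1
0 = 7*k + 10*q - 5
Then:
No Solution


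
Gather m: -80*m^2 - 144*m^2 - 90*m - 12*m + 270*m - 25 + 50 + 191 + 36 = -224*m^2 + 168*m + 252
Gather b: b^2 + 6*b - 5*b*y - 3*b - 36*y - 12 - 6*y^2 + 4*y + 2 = b^2 + b*(3 - 5*y) - 6*y^2 - 32*y - 10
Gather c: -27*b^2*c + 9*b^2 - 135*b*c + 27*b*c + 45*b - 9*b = 9*b^2 + 36*b + c*(-27*b^2 - 108*b)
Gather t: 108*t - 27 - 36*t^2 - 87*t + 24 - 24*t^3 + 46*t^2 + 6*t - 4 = -24*t^3 + 10*t^2 + 27*t - 7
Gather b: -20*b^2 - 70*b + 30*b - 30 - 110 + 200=-20*b^2 - 40*b + 60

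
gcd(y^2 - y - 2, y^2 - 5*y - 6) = y + 1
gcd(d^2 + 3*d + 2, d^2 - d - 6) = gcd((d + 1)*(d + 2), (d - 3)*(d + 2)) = d + 2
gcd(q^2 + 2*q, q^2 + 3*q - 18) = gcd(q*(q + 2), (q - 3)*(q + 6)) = 1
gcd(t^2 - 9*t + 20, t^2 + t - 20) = t - 4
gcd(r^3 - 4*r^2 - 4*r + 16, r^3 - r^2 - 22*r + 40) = r^2 - 6*r + 8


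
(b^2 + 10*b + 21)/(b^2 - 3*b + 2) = (b^2 + 10*b + 21)/(b^2 - 3*b + 2)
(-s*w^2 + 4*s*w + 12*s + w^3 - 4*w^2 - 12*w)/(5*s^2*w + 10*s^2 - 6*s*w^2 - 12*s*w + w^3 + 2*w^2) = (6 - w)/(5*s - w)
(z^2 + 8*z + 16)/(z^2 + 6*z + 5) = (z^2 + 8*z + 16)/(z^2 + 6*z + 5)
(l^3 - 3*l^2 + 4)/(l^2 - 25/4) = 4*(l^3 - 3*l^2 + 4)/(4*l^2 - 25)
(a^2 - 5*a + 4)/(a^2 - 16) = (a - 1)/(a + 4)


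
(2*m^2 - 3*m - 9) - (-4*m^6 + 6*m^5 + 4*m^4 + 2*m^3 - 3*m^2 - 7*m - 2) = 4*m^6 - 6*m^5 - 4*m^4 - 2*m^3 + 5*m^2 + 4*m - 7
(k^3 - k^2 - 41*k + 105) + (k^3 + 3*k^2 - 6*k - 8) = 2*k^3 + 2*k^2 - 47*k + 97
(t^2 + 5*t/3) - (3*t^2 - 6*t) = -2*t^2 + 23*t/3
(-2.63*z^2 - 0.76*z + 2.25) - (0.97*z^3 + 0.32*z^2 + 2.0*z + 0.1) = -0.97*z^3 - 2.95*z^2 - 2.76*z + 2.15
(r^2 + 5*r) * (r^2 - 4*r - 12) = r^4 + r^3 - 32*r^2 - 60*r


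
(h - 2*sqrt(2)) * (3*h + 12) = 3*h^2 - 6*sqrt(2)*h + 12*h - 24*sqrt(2)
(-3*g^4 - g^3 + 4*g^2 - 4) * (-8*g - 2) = 24*g^5 + 14*g^4 - 30*g^3 - 8*g^2 + 32*g + 8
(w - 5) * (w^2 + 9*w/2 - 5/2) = w^3 - w^2/2 - 25*w + 25/2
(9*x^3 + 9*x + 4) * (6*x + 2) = 54*x^4 + 18*x^3 + 54*x^2 + 42*x + 8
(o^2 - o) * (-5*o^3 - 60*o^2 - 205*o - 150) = -5*o^5 - 55*o^4 - 145*o^3 + 55*o^2 + 150*o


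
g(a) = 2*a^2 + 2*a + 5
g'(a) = 4*a + 2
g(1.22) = 10.42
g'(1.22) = 6.88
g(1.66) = 13.83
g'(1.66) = 8.64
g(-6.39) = 73.88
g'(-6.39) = -23.56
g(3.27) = 32.93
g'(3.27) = 15.08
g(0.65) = 7.14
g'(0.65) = 4.60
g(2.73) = 25.37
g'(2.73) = 12.92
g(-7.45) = 101.10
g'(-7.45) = -27.80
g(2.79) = 26.15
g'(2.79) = 13.16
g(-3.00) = 17.00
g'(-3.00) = -10.00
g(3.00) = 29.00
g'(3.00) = 14.00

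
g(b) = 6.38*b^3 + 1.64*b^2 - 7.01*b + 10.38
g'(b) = 19.14*b^2 + 3.28*b - 7.01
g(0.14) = 9.45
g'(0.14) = -6.18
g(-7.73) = -2784.30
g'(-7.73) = 1111.31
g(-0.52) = 13.57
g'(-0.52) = -3.54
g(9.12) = 4922.41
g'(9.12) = 1614.86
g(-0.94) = 13.12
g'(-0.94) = 6.82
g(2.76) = 137.66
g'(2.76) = 147.84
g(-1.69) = -3.88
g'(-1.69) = 42.11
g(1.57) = 28.11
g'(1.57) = 45.32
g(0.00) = 10.38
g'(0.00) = -7.01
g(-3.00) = -126.09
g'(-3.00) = 155.41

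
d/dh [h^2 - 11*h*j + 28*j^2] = 2*h - 11*j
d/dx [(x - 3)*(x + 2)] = 2*x - 1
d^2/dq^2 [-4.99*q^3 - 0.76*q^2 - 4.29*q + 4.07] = -29.94*q - 1.52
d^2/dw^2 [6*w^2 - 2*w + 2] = 12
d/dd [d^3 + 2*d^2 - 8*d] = 3*d^2 + 4*d - 8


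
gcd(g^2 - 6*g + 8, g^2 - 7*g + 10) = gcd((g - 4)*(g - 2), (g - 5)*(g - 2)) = g - 2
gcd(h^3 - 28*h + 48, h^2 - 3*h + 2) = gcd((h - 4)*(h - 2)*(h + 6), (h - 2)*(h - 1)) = h - 2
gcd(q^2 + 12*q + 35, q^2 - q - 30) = q + 5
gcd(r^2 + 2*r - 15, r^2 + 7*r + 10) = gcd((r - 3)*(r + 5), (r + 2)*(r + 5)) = r + 5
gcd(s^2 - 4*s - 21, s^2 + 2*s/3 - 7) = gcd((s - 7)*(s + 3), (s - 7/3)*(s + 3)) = s + 3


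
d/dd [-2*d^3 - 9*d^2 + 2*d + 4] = -6*d^2 - 18*d + 2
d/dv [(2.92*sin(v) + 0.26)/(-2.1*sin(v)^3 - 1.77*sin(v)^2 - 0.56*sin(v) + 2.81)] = (12.264*sin(v)^3 + 6.8064*sin(v)^2 + 0.9204*sin(v) + 8.3508)*cos(v)/(4.41*sin(v)^6 + 7.434*sin(v)^5 + 5.4849*sin(v)^4 - 9.8196*sin(v)^3 - 9.6338*sin(v)^2 - 3.1472*sin(v) + 7.8961)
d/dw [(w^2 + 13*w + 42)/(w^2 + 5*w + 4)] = 2*(-4*w^2 - 38*w - 79)/(w^4 + 10*w^3 + 33*w^2 + 40*w + 16)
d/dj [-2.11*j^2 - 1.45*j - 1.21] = -4.22*j - 1.45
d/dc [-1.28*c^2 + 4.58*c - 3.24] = 4.58 - 2.56*c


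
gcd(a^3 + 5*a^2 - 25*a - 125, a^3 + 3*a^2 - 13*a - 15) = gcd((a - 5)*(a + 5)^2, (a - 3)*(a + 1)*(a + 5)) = a + 5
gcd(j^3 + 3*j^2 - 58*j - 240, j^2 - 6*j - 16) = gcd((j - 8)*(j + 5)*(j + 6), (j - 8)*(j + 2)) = j - 8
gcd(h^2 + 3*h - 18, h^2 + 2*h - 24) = h + 6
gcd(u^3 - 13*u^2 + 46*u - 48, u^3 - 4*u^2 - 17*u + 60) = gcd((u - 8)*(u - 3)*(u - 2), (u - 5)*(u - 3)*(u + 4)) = u - 3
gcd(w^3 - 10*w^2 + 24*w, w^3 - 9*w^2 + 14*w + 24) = w^2 - 10*w + 24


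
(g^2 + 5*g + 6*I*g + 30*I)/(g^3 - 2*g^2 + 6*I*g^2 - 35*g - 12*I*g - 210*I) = 1/(g - 7)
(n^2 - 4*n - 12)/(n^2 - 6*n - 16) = (n - 6)/(n - 8)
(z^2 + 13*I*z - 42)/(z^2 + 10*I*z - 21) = (z + 6*I)/(z + 3*I)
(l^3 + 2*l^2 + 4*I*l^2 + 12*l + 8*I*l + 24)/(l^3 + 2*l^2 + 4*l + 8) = (l + 6*I)/(l + 2*I)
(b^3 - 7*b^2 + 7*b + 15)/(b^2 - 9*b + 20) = (b^2 - 2*b - 3)/(b - 4)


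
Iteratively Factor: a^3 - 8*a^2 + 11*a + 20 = (a + 1)*(a^2 - 9*a + 20) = (a - 4)*(a + 1)*(a - 5)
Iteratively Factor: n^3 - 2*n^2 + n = (n)*(n^2 - 2*n + 1) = n*(n - 1)*(n - 1)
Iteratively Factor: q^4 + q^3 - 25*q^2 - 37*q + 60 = (q + 3)*(q^3 - 2*q^2 - 19*q + 20) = (q + 3)*(q + 4)*(q^2 - 6*q + 5) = (q - 5)*(q + 3)*(q + 4)*(q - 1)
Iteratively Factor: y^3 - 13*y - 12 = (y - 4)*(y^2 + 4*y + 3) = (y - 4)*(y + 3)*(y + 1)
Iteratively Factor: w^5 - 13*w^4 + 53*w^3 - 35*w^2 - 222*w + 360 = (w - 3)*(w^4 - 10*w^3 + 23*w^2 + 34*w - 120) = (w - 5)*(w - 3)*(w^3 - 5*w^2 - 2*w + 24) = (w - 5)*(w - 3)^2*(w^2 - 2*w - 8) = (w - 5)*(w - 3)^2*(w + 2)*(w - 4)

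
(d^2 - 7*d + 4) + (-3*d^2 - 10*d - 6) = -2*d^2 - 17*d - 2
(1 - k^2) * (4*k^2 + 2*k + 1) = -4*k^4 - 2*k^3 + 3*k^2 + 2*k + 1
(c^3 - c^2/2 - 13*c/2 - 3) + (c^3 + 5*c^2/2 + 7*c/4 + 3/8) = 2*c^3 + 2*c^2 - 19*c/4 - 21/8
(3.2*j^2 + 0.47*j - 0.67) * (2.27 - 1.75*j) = -5.6*j^3 + 6.4415*j^2 + 2.2394*j - 1.5209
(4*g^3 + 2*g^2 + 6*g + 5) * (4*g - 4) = 16*g^4 - 8*g^3 + 16*g^2 - 4*g - 20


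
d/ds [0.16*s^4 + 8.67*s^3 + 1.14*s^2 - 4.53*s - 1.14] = 0.64*s^3 + 26.01*s^2 + 2.28*s - 4.53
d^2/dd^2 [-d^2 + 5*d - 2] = -2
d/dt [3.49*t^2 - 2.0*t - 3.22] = 6.98*t - 2.0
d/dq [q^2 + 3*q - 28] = 2*q + 3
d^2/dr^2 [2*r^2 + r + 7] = 4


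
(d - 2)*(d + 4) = d^2 + 2*d - 8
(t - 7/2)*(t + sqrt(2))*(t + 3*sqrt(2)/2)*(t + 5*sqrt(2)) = t^4 - 7*t^3/2 + 15*sqrt(2)*t^3/2 - 105*sqrt(2)*t^2/4 + 28*t^2 - 98*t + 15*sqrt(2)*t - 105*sqrt(2)/2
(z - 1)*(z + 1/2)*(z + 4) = z^3 + 7*z^2/2 - 5*z/2 - 2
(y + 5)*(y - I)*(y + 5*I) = y^3 + 5*y^2 + 4*I*y^2 + 5*y + 20*I*y + 25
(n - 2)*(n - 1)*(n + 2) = n^3 - n^2 - 4*n + 4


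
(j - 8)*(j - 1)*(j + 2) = j^3 - 7*j^2 - 10*j + 16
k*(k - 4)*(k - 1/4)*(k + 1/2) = k^4 - 15*k^3/4 - 9*k^2/8 + k/2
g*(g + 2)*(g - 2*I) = g^3 + 2*g^2 - 2*I*g^2 - 4*I*g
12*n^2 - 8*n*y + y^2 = (-6*n + y)*(-2*n + y)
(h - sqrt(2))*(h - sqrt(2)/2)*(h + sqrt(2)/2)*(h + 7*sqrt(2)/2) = h^4 + 5*sqrt(2)*h^3/2 - 15*h^2/2 - 5*sqrt(2)*h/4 + 7/2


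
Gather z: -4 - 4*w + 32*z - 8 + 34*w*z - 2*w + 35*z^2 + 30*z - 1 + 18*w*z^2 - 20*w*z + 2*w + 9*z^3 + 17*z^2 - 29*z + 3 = -4*w + 9*z^3 + z^2*(18*w + 52) + z*(14*w + 33) - 10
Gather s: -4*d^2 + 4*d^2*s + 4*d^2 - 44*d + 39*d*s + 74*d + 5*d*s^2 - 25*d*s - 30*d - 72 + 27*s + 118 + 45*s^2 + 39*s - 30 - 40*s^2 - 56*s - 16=s^2*(5*d + 5) + s*(4*d^2 + 14*d + 10)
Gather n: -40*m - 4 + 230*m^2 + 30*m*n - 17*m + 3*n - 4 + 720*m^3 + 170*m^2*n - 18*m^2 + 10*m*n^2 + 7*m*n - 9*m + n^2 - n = 720*m^3 + 212*m^2 - 66*m + n^2*(10*m + 1) + n*(170*m^2 + 37*m + 2) - 8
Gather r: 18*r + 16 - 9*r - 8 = 9*r + 8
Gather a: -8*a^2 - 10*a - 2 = -8*a^2 - 10*a - 2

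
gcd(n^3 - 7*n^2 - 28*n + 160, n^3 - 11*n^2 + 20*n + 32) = n^2 - 12*n + 32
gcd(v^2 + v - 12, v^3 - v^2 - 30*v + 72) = v - 3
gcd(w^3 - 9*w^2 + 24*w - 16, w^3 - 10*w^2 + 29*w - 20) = w^2 - 5*w + 4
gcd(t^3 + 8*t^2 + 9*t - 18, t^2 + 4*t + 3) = t + 3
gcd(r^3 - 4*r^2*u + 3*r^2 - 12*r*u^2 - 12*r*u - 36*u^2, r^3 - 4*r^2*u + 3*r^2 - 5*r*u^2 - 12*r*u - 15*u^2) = r + 3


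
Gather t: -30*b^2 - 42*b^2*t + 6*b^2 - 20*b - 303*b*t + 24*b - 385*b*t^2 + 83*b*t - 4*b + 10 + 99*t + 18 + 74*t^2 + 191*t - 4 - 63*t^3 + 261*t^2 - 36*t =-24*b^2 - 63*t^3 + t^2*(335 - 385*b) + t*(-42*b^2 - 220*b + 254) + 24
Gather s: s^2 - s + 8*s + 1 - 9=s^2 + 7*s - 8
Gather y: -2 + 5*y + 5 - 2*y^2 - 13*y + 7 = -2*y^2 - 8*y + 10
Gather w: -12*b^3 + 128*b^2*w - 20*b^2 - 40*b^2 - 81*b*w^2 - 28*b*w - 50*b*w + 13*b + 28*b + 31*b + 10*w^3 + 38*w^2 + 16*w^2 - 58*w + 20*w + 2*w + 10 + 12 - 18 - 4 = -12*b^3 - 60*b^2 + 72*b + 10*w^3 + w^2*(54 - 81*b) + w*(128*b^2 - 78*b - 36)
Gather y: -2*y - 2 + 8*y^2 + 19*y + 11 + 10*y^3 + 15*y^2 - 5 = 10*y^3 + 23*y^2 + 17*y + 4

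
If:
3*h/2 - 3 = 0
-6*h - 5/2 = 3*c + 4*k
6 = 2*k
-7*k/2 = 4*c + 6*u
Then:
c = -53/6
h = 2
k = 3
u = 149/36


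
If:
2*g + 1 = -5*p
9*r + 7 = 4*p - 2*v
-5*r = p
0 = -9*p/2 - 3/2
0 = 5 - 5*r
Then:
No Solution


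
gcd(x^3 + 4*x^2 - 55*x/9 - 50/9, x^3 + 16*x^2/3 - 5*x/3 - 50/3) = x^2 + 10*x/3 - 25/3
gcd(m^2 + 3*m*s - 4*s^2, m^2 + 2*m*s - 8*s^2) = m + 4*s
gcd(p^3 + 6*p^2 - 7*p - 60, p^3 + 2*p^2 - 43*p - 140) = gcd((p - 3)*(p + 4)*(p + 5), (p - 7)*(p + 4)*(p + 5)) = p^2 + 9*p + 20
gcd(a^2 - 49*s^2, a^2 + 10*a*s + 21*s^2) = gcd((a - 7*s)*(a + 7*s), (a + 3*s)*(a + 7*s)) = a + 7*s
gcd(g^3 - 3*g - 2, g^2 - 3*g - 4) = g + 1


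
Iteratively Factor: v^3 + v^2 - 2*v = (v - 1)*(v^2 + 2*v) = v*(v - 1)*(v + 2)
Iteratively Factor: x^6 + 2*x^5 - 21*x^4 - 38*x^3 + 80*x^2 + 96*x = (x - 4)*(x^5 + 6*x^4 + 3*x^3 - 26*x^2 - 24*x) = (x - 4)*(x + 1)*(x^4 + 5*x^3 - 2*x^2 - 24*x) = (x - 4)*(x - 2)*(x + 1)*(x^3 + 7*x^2 + 12*x) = (x - 4)*(x - 2)*(x + 1)*(x + 4)*(x^2 + 3*x) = x*(x - 4)*(x - 2)*(x + 1)*(x + 4)*(x + 3)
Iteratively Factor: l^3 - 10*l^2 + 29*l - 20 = (l - 4)*(l^2 - 6*l + 5) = (l - 5)*(l - 4)*(l - 1)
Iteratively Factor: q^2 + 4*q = (q + 4)*(q)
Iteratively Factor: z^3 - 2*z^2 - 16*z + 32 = (z + 4)*(z^2 - 6*z + 8) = (z - 2)*(z + 4)*(z - 4)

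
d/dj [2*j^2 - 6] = 4*j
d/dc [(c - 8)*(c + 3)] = 2*c - 5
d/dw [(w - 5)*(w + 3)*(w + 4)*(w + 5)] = 4*w^3 + 21*w^2 - 26*w - 175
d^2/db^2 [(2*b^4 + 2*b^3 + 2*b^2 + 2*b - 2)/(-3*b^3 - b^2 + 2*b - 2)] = 4*(-13*b^6 - 21*b^5 + 45*b^4 + 87*b^3 + 15*b^2 - 30*b - 6)/(27*b^9 + 27*b^8 - 45*b^7 + 19*b^6 + 66*b^5 - 54*b^4 + 4*b^3 + 36*b^2 - 24*b + 8)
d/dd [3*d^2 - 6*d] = 6*d - 6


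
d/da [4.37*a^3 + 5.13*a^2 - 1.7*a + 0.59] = 13.11*a^2 + 10.26*a - 1.7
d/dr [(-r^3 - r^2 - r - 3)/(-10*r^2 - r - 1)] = 2*(5*r^4 + r^3 - 3*r^2 - 29*r - 1)/(100*r^4 + 20*r^3 + 21*r^2 + 2*r + 1)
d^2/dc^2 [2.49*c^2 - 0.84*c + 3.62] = 4.98000000000000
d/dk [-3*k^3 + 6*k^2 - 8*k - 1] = -9*k^2 + 12*k - 8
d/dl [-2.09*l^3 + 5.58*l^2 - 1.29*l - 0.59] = -6.27*l^2 + 11.16*l - 1.29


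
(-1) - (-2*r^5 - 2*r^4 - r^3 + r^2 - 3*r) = 2*r^5 + 2*r^4 + r^3 - r^2 + 3*r - 1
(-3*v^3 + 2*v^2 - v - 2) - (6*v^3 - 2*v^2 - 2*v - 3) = -9*v^3 + 4*v^2 + v + 1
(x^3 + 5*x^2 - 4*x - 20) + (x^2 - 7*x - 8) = x^3 + 6*x^2 - 11*x - 28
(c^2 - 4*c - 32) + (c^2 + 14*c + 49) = 2*c^2 + 10*c + 17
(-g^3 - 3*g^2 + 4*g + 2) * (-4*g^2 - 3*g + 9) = 4*g^5 + 15*g^4 - 16*g^3 - 47*g^2 + 30*g + 18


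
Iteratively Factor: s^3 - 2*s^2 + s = (s)*(s^2 - 2*s + 1) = s*(s - 1)*(s - 1)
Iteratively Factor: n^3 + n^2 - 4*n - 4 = (n + 2)*(n^2 - n - 2) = (n + 1)*(n + 2)*(n - 2)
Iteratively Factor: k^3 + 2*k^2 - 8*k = (k - 2)*(k^2 + 4*k) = (k - 2)*(k + 4)*(k)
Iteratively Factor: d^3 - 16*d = (d - 4)*(d^2 + 4*d) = (d - 4)*(d + 4)*(d)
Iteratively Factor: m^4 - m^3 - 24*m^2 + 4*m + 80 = (m + 2)*(m^3 - 3*m^2 - 18*m + 40) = (m - 5)*(m + 2)*(m^2 + 2*m - 8) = (m - 5)*(m + 2)*(m + 4)*(m - 2)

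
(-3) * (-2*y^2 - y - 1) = 6*y^2 + 3*y + 3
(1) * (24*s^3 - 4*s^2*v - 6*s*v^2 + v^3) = 24*s^3 - 4*s^2*v - 6*s*v^2 + v^3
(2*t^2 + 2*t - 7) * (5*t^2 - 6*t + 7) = 10*t^4 - 2*t^3 - 33*t^2 + 56*t - 49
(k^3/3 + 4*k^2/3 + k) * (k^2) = k^5/3 + 4*k^4/3 + k^3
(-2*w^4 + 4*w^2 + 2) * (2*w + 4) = -4*w^5 - 8*w^4 + 8*w^3 + 16*w^2 + 4*w + 8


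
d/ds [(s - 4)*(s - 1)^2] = 3*(s - 3)*(s - 1)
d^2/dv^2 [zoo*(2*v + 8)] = 0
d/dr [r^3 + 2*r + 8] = 3*r^2 + 2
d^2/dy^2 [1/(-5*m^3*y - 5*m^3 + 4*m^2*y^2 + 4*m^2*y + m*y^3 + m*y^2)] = 2*(-(4*m + 3*y + 1)*(-5*m^2*y - 5*m^2 + 4*m*y^2 + 4*m*y + y^3 + y^2) + (-5*m^2 + 8*m*y + 4*m + 3*y^2 + 2*y)^2)/(m*(-5*m^2*y - 5*m^2 + 4*m*y^2 + 4*m*y + y^3 + y^2)^3)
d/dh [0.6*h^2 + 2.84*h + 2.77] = 1.2*h + 2.84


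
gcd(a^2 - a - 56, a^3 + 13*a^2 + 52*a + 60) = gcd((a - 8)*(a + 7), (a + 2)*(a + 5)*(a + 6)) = 1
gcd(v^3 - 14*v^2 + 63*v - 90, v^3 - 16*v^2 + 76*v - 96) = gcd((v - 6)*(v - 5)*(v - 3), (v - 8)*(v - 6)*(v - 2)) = v - 6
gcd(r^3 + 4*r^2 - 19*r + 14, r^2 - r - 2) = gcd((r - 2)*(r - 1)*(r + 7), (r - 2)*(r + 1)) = r - 2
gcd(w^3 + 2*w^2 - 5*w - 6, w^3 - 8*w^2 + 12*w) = w - 2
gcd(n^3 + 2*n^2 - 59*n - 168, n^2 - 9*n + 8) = n - 8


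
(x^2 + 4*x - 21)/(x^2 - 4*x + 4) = (x^2 + 4*x - 21)/(x^2 - 4*x + 4)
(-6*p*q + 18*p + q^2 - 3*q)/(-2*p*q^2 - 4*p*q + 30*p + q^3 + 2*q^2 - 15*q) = (6*p - q)/(2*p*q + 10*p - q^2 - 5*q)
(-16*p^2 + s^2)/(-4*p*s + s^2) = (4*p + s)/s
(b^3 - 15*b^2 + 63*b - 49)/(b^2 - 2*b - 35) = (b^2 - 8*b + 7)/(b + 5)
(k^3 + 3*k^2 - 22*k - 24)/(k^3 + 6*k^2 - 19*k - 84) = (k^2 + 7*k + 6)/(k^2 + 10*k + 21)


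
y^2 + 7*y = y*(y + 7)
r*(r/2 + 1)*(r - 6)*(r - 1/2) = r^4/2 - 9*r^3/4 - 5*r^2 + 3*r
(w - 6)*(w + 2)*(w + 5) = w^3 + w^2 - 32*w - 60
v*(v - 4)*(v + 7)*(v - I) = v^4 + 3*v^3 - I*v^3 - 28*v^2 - 3*I*v^2 + 28*I*v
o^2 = o^2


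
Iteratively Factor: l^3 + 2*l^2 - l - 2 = (l - 1)*(l^2 + 3*l + 2) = (l - 1)*(l + 2)*(l + 1)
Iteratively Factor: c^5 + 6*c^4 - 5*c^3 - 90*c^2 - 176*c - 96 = (c + 2)*(c^4 + 4*c^3 - 13*c^2 - 64*c - 48) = (c + 2)*(c + 4)*(c^3 - 13*c - 12) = (c + 1)*(c + 2)*(c + 4)*(c^2 - c - 12) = (c + 1)*(c + 2)*(c + 3)*(c + 4)*(c - 4)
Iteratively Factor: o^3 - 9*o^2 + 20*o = (o - 4)*(o^2 - 5*o) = o*(o - 4)*(o - 5)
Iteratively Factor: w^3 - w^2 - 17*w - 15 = (w + 1)*(w^2 - 2*w - 15) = (w + 1)*(w + 3)*(w - 5)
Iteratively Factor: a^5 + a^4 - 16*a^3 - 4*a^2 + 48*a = (a)*(a^4 + a^3 - 16*a^2 - 4*a + 48) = a*(a + 4)*(a^3 - 3*a^2 - 4*a + 12) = a*(a + 2)*(a + 4)*(a^2 - 5*a + 6) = a*(a - 3)*(a + 2)*(a + 4)*(a - 2)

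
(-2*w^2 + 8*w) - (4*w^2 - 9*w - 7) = -6*w^2 + 17*w + 7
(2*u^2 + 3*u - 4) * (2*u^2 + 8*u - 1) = 4*u^4 + 22*u^3 + 14*u^2 - 35*u + 4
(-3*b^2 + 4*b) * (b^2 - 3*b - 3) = -3*b^4 + 13*b^3 - 3*b^2 - 12*b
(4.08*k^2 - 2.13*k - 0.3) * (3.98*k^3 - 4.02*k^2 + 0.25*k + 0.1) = 16.2384*k^5 - 24.879*k^4 + 8.3886*k^3 + 1.0815*k^2 - 0.288*k - 0.03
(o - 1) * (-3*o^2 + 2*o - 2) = -3*o^3 + 5*o^2 - 4*o + 2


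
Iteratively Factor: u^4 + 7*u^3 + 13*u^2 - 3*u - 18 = (u + 3)*(u^3 + 4*u^2 + u - 6) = (u + 3)^2*(u^2 + u - 2) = (u - 1)*(u + 3)^2*(u + 2)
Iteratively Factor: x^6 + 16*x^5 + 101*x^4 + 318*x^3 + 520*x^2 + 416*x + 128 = (x + 4)*(x^5 + 12*x^4 + 53*x^3 + 106*x^2 + 96*x + 32) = (x + 4)^2*(x^4 + 8*x^3 + 21*x^2 + 22*x + 8) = (x + 4)^3*(x^3 + 4*x^2 + 5*x + 2) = (x + 1)*(x + 4)^3*(x^2 + 3*x + 2) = (x + 1)*(x + 2)*(x + 4)^3*(x + 1)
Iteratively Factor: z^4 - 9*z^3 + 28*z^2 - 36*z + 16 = (z - 2)*(z^3 - 7*z^2 + 14*z - 8) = (z - 2)^2*(z^2 - 5*z + 4) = (z - 2)^2*(z - 1)*(z - 4)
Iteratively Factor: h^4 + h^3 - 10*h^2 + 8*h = (h)*(h^3 + h^2 - 10*h + 8) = h*(h - 2)*(h^2 + 3*h - 4) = h*(h - 2)*(h - 1)*(h + 4)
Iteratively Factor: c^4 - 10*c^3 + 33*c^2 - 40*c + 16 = (c - 1)*(c^3 - 9*c^2 + 24*c - 16) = (c - 1)^2*(c^2 - 8*c + 16) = (c - 4)*(c - 1)^2*(c - 4)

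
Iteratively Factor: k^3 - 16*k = (k)*(k^2 - 16) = k*(k + 4)*(k - 4)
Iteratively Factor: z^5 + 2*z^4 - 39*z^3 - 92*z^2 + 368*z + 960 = (z - 4)*(z^4 + 6*z^3 - 15*z^2 - 152*z - 240) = (z - 4)*(z + 3)*(z^3 + 3*z^2 - 24*z - 80) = (z - 4)*(z + 3)*(z + 4)*(z^2 - z - 20) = (z - 5)*(z - 4)*(z + 3)*(z + 4)*(z + 4)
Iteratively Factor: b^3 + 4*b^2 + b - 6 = (b - 1)*(b^2 + 5*b + 6) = (b - 1)*(b + 2)*(b + 3)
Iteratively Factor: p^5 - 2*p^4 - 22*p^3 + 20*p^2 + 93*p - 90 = (p + 3)*(p^4 - 5*p^3 - 7*p^2 + 41*p - 30) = (p - 1)*(p + 3)*(p^3 - 4*p^2 - 11*p + 30) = (p - 5)*(p - 1)*(p + 3)*(p^2 + p - 6) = (p - 5)*(p - 1)*(p + 3)^2*(p - 2)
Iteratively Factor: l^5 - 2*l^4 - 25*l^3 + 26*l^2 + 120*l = (l + 4)*(l^4 - 6*l^3 - l^2 + 30*l) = l*(l + 4)*(l^3 - 6*l^2 - l + 30) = l*(l - 5)*(l + 4)*(l^2 - l - 6) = l*(l - 5)*(l - 3)*(l + 4)*(l + 2)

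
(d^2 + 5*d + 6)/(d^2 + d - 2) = (d + 3)/(d - 1)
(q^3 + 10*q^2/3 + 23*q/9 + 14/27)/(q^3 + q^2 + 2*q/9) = (q + 7/3)/q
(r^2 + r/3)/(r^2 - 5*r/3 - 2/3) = r/(r - 2)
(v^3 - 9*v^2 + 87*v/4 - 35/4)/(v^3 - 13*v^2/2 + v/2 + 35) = (v - 1/2)/(v + 2)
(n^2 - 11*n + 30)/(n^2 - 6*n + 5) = (n - 6)/(n - 1)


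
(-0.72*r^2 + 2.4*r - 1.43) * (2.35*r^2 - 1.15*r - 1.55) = -1.692*r^4 + 6.468*r^3 - 5.0045*r^2 - 2.0755*r + 2.2165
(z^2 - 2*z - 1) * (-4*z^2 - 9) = -4*z^4 + 8*z^3 - 5*z^2 + 18*z + 9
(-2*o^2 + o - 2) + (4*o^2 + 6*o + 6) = 2*o^2 + 7*o + 4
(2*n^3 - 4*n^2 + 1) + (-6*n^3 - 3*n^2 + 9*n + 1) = -4*n^3 - 7*n^2 + 9*n + 2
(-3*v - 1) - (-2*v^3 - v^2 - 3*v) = 2*v^3 + v^2 - 1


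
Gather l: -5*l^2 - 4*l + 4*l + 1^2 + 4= 5 - 5*l^2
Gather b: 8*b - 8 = 8*b - 8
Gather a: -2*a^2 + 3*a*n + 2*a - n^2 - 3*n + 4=-2*a^2 + a*(3*n + 2) - n^2 - 3*n + 4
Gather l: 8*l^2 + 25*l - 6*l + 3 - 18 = 8*l^2 + 19*l - 15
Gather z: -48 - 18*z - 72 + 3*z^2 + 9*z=3*z^2 - 9*z - 120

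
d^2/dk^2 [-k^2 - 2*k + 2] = -2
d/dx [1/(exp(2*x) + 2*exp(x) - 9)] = -2*(exp(x) + 1)*exp(x)/(exp(2*x) + 2*exp(x) - 9)^2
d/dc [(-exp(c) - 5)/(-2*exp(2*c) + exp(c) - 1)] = (-(exp(c) + 5)*(4*exp(c) - 1) + 2*exp(2*c) - exp(c) + 1)*exp(c)/(2*exp(2*c) - exp(c) + 1)^2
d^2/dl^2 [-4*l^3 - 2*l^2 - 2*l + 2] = -24*l - 4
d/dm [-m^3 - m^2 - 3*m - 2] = -3*m^2 - 2*m - 3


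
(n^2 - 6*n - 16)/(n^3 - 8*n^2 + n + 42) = (n - 8)/(n^2 - 10*n + 21)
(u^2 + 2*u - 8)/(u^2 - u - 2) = (u + 4)/(u + 1)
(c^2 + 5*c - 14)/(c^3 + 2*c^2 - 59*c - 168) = (c - 2)/(c^2 - 5*c - 24)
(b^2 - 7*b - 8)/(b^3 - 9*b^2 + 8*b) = (b + 1)/(b*(b - 1))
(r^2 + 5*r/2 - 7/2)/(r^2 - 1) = (r + 7/2)/(r + 1)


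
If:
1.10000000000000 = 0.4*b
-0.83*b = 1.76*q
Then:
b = 2.75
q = -1.30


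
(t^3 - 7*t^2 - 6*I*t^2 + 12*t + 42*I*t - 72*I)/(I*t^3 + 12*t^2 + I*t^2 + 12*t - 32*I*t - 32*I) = (-I*t^3 + t^2*(-6 + 7*I) + t*(42 - 12*I) - 72)/(t^3 + t^2*(1 - 12*I) + t*(-32 - 12*I) - 32)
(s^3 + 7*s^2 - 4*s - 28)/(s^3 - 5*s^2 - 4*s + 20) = (s + 7)/(s - 5)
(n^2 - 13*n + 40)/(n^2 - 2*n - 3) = (-n^2 + 13*n - 40)/(-n^2 + 2*n + 3)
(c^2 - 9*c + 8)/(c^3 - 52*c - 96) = (c - 1)/(c^2 + 8*c + 12)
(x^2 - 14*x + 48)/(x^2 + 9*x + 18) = (x^2 - 14*x + 48)/(x^2 + 9*x + 18)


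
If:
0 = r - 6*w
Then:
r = 6*w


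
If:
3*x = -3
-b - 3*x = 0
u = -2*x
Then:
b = 3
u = 2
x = -1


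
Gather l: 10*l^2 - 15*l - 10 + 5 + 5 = 10*l^2 - 15*l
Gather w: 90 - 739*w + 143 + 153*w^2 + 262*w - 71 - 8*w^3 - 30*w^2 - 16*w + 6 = -8*w^3 + 123*w^2 - 493*w + 168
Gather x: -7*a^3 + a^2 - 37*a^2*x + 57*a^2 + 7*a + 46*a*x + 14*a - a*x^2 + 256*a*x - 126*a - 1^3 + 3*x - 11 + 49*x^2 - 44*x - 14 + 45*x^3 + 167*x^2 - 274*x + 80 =-7*a^3 + 58*a^2 - 105*a + 45*x^3 + x^2*(216 - a) + x*(-37*a^2 + 302*a - 315) + 54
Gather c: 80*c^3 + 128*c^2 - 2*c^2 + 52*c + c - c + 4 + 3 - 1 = 80*c^3 + 126*c^2 + 52*c + 6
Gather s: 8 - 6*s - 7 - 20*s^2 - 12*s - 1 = -20*s^2 - 18*s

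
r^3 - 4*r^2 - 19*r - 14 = (r - 7)*(r + 1)*(r + 2)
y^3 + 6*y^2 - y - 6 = (y - 1)*(y + 1)*(y + 6)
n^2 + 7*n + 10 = (n + 2)*(n + 5)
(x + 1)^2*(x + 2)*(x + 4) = x^4 + 8*x^3 + 21*x^2 + 22*x + 8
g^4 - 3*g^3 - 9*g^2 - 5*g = g*(g - 5)*(g + 1)^2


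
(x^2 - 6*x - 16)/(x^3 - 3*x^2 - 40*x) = (x + 2)/(x*(x + 5))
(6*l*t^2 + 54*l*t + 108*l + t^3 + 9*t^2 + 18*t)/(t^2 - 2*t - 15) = (6*l*t + 36*l + t^2 + 6*t)/(t - 5)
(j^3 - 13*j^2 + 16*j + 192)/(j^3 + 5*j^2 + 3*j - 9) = (j^2 - 16*j + 64)/(j^2 + 2*j - 3)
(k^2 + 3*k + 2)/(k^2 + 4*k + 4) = (k + 1)/(k + 2)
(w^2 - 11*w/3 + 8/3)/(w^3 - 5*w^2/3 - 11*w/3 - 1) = (-3*w^2 + 11*w - 8)/(-3*w^3 + 5*w^2 + 11*w + 3)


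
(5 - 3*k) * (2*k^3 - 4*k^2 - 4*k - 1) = -6*k^4 + 22*k^3 - 8*k^2 - 17*k - 5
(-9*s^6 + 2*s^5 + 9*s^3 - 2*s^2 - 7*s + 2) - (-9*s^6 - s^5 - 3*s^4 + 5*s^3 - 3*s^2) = 3*s^5 + 3*s^4 + 4*s^3 + s^2 - 7*s + 2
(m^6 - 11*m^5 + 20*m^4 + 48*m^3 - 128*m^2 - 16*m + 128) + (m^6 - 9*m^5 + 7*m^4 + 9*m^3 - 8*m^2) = 2*m^6 - 20*m^5 + 27*m^4 + 57*m^3 - 136*m^2 - 16*m + 128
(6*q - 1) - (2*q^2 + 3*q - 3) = -2*q^2 + 3*q + 2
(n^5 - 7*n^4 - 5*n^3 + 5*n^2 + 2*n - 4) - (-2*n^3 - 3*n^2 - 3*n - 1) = n^5 - 7*n^4 - 3*n^3 + 8*n^2 + 5*n - 3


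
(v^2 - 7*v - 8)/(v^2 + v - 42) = (v^2 - 7*v - 8)/(v^2 + v - 42)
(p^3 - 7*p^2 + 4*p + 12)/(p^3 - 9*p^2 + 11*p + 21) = (p^2 - 8*p + 12)/(p^2 - 10*p + 21)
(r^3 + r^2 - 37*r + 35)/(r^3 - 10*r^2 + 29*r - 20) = (r + 7)/(r - 4)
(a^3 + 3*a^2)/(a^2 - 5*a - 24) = a^2/(a - 8)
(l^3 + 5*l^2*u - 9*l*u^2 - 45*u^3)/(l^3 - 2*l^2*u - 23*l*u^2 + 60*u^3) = (-l - 3*u)/(-l + 4*u)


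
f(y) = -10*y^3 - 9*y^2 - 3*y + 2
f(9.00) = -8044.00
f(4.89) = -1397.18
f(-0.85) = 4.19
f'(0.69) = -29.70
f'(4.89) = -808.38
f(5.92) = -2405.92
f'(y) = -30*y^2 - 18*y - 3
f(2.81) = -299.38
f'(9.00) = -2595.00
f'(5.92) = -1160.95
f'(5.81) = -1120.26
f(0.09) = 1.65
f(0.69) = -7.64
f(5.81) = -2280.46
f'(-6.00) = -975.00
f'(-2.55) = -152.18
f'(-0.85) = -9.38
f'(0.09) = -4.86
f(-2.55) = 116.94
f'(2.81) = -290.46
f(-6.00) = 1856.00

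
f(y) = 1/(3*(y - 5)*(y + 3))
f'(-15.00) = 0.00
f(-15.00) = 0.00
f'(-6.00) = 0.00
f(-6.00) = 0.01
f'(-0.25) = 0.00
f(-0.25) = -0.02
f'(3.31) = -0.01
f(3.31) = -0.03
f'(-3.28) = 0.53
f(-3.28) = 0.14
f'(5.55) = -0.14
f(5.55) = 0.07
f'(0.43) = 0.00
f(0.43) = -0.02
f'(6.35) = -0.02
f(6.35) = 0.03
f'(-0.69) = 0.01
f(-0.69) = -0.03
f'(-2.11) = 0.05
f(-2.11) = -0.05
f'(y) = -1/(3*(y - 5)*(y + 3)^2) - 1/(3*(y - 5)^2*(y + 3)) = 2*(1 - y)/(3*(y^4 - 4*y^3 - 26*y^2 + 60*y + 225))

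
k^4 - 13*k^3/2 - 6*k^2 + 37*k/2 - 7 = (k - 7)*(k - 1)*(k - 1/2)*(k + 2)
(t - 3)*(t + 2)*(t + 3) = t^3 + 2*t^2 - 9*t - 18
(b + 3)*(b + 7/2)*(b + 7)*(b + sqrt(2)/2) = b^4 + sqrt(2)*b^3/2 + 27*b^3/2 + 27*sqrt(2)*b^2/4 + 56*b^2 + 28*sqrt(2)*b + 147*b/2 + 147*sqrt(2)/4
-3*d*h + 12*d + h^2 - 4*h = (-3*d + h)*(h - 4)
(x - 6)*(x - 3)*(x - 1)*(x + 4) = x^4 - 6*x^3 - 13*x^2 + 90*x - 72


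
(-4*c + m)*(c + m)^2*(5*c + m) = -20*c^4 - 39*c^3*m - 17*c^2*m^2 + 3*c*m^3 + m^4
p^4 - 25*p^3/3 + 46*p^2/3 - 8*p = p*(p - 6)*(p - 4/3)*(p - 1)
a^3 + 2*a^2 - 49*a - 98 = (a - 7)*(a + 2)*(a + 7)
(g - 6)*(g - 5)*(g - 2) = g^3 - 13*g^2 + 52*g - 60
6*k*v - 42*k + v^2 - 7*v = (6*k + v)*(v - 7)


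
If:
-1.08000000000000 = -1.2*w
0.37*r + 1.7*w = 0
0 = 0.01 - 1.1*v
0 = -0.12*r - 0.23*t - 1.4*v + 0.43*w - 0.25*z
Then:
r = -4.14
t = 3.78473453690845 - 1.08695652173913*z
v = 0.01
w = 0.90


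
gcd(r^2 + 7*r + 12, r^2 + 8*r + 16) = r + 4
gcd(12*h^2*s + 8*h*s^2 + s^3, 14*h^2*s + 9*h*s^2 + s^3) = 2*h*s + s^2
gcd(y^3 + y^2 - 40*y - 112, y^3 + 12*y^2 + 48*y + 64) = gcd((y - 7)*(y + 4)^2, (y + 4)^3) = y^2 + 8*y + 16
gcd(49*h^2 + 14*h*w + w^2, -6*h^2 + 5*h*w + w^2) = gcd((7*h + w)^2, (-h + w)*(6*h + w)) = 1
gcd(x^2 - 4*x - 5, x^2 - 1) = x + 1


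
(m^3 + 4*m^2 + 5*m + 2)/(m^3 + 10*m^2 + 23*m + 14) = (m + 1)/(m + 7)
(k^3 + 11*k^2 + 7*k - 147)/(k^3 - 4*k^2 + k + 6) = (k^2 + 14*k + 49)/(k^2 - k - 2)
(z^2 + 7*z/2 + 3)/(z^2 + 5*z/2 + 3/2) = (z + 2)/(z + 1)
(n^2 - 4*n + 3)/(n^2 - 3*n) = (n - 1)/n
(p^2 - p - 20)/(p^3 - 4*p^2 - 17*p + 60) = 1/(p - 3)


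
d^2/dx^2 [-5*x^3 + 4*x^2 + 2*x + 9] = 8 - 30*x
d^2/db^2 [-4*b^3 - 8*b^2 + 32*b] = -24*b - 16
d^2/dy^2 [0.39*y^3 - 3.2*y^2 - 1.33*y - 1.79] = 2.34*y - 6.4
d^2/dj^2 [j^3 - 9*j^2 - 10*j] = 6*j - 18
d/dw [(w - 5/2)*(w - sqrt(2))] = 2*w - 5/2 - sqrt(2)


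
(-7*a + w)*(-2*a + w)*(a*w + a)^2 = 14*a^4*w^2 + 28*a^4*w + 14*a^4 - 9*a^3*w^3 - 18*a^3*w^2 - 9*a^3*w + a^2*w^4 + 2*a^2*w^3 + a^2*w^2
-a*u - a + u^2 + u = (-a + u)*(u + 1)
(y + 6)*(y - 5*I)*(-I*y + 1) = -I*y^3 - 4*y^2 - 6*I*y^2 - 24*y - 5*I*y - 30*I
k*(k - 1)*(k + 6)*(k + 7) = k^4 + 12*k^3 + 29*k^2 - 42*k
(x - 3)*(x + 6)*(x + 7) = x^3 + 10*x^2 + 3*x - 126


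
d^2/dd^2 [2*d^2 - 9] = 4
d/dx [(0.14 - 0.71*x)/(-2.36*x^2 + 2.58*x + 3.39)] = (-1.6756*x^2 + 0.6608*x - 2.7681)/(5.5696*x^4 - 12.1776*x^3 - 9.3444*x^2 + 17.4924*x + 11.4921)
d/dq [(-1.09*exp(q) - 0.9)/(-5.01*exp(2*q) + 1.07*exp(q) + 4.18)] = (-(1.09*exp(q) + 0.9)*(10.02*exp(q) - 1.07) + 5.4609*exp(2*q) - 1.1663*exp(q) - 4.5562)*exp(q)/(-5.01*exp(2*q) + 1.07*exp(q) + 4.18)^2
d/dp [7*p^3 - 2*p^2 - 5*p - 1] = 21*p^2 - 4*p - 5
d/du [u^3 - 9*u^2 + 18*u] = 3*u^2 - 18*u + 18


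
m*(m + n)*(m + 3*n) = m^3 + 4*m^2*n + 3*m*n^2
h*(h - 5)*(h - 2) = h^3 - 7*h^2 + 10*h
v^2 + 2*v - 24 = (v - 4)*(v + 6)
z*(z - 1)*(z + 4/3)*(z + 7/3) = z^4 + 8*z^3/3 - 5*z^2/9 - 28*z/9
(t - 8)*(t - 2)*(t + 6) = t^3 - 4*t^2 - 44*t + 96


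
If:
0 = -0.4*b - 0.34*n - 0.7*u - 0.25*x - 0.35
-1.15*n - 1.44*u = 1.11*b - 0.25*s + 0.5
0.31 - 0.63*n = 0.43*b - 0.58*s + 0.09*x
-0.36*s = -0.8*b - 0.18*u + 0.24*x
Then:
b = 2.61754173291405*x + 0.18289489253231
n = 1.60104290166289*x + 0.378511242008195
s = 3.83482754000114*x + 0.0122532521621658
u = -2.63053039961572*x - 0.788359684708158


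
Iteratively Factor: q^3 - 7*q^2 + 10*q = (q - 5)*(q^2 - 2*q) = (q - 5)*(q - 2)*(q)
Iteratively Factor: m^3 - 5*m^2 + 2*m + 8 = (m - 2)*(m^2 - 3*m - 4) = (m - 4)*(m - 2)*(m + 1)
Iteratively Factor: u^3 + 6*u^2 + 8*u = (u + 2)*(u^2 + 4*u) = u*(u + 2)*(u + 4)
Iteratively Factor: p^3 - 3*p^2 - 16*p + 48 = (p + 4)*(p^2 - 7*p + 12) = (p - 4)*(p + 4)*(p - 3)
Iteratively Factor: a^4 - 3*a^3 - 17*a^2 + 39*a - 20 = (a + 4)*(a^3 - 7*a^2 + 11*a - 5) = (a - 5)*(a + 4)*(a^2 - 2*a + 1) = (a - 5)*(a - 1)*(a + 4)*(a - 1)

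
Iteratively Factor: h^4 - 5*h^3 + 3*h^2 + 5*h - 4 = (h - 1)*(h^3 - 4*h^2 - h + 4) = (h - 1)^2*(h^2 - 3*h - 4) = (h - 4)*(h - 1)^2*(h + 1)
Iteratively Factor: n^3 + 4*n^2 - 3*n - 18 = (n + 3)*(n^2 + n - 6) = (n + 3)^2*(n - 2)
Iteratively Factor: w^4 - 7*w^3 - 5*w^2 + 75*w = (w - 5)*(w^3 - 2*w^2 - 15*w) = (w - 5)^2*(w^2 + 3*w) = (w - 5)^2*(w + 3)*(w)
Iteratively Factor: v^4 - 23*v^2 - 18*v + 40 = (v + 2)*(v^3 - 2*v^2 - 19*v + 20) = (v - 1)*(v + 2)*(v^2 - v - 20) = (v - 1)*(v + 2)*(v + 4)*(v - 5)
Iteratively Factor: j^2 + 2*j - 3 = (j - 1)*(j + 3)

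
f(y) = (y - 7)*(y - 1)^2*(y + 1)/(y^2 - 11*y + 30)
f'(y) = (11 - 2*y)*(y - 7)*(y - 1)^2*(y + 1)/(y^2 - 11*y + 30)^2 + (y - 7)*(y - 1)^2/(y^2 - 11*y + 30) + (y - 7)*(y + 1)*(2*y - 2)/(y^2 - 11*y + 30) + (y - 1)^2*(y + 1)/(y^2 - 11*y + 30) = (2*y^5 - 41*y^4 + 296*y^3 - 794*y^2 + 374*y + 163)/(y^4 - 22*y^3 + 181*y^2 - 660*y + 900)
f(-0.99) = -0.01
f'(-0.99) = -0.75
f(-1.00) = 0.00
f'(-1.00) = -0.76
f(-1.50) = 0.54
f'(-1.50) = -1.43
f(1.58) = -0.31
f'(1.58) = -1.30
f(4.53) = -246.35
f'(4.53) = -776.13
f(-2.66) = 3.24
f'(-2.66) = -3.26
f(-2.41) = 2.48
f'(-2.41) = -2.84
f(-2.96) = 4.29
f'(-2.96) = -3.77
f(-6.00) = 24.13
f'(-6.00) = -9.37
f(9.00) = 106.67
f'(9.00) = 28.44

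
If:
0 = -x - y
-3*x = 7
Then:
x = -7/3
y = 7/3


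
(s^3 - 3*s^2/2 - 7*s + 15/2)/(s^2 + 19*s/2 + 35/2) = (s^2 - 4*s + 3)/(s + 7)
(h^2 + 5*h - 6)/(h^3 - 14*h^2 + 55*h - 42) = (h + 6)/(h^2 - 13*h + 42)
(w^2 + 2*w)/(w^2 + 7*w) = (w + 2)/(w + 7)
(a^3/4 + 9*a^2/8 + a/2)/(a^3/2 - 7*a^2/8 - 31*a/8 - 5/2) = a*(2*a^2 + 9*a + 4)/(4*a^3 - 7*a^2 - 31*a - 20)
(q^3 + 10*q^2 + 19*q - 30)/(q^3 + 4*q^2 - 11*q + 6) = (q + 5)/(q - 1)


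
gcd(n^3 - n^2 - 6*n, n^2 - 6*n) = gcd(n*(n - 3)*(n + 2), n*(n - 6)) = n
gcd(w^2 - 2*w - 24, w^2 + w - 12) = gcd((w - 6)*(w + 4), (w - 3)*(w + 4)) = w + 4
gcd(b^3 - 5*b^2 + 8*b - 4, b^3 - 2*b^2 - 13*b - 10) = 1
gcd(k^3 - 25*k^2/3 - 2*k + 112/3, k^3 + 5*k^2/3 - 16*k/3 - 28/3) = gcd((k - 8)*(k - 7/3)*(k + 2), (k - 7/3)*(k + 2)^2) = k^2 - k/3 - 14/3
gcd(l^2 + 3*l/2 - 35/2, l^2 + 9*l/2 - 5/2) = l + 5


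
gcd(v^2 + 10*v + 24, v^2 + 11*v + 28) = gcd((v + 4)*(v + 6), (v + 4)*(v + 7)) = v + 4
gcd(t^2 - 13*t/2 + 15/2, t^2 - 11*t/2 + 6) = t - 3/2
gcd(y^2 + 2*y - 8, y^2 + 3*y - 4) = y + 4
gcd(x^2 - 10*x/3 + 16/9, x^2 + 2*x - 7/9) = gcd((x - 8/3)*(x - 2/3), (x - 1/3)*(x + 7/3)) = 1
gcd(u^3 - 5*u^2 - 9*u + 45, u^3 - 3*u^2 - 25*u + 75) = u^2 - 8*u + 15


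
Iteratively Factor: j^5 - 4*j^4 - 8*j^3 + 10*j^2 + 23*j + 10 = (j + 1)*(j^4 - 5*j^3 - 3*j^2 + 13*j + 10) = (j + 1)^2*(j^3 - 6*j^2 + 3*j + 10) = (j - 2)*(j + 1)^2*(j^2 - 4*j - 5) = (j - 2)*(j + 1)^3*(j - 5)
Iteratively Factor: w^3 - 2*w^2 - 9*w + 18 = (w - 2)*(w^2 - 9) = (w - 3)*(w - 2)*(w + 3)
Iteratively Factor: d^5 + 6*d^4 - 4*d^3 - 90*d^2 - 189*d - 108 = (d + 3)*(d^4 + 3*d^3 - 13*d^2 - 51*d - 36) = (d + 1)*(d + 3)*(d^3 + 2*d^2 - 15*d - 36) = (d - 4)*(d + 1)*(d + 3)*(d^2 + 6*d + 9) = (d - 4)*(d + 1)*(d + 3)^2*(d + 3)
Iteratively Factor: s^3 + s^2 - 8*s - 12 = (s + 2)*(s^2 - s - 6) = (s - 3)*(s + 2)*(s + 2)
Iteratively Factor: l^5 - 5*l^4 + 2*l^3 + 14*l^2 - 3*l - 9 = (l + 1)*(l^4 - 6*l^3 + 8*l^2 + 6*l - 9) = (l - 3)*(l + 1)*(l^3 - 3*l^2 - l + 3) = (l - 3)^2*(l + 1)*(l^2 - 1) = (l - 3)^2*(l + 1)^2*(l - 1)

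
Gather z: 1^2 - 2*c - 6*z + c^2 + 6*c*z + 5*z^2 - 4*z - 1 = c^2 - 2*c + 5*z^2 + z*(6*c - 10)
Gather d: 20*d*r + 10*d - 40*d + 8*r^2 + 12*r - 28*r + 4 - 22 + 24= d*(20*r - 30) + 8*r^2 - 16*r + 6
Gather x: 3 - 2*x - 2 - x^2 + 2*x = 1 - x^2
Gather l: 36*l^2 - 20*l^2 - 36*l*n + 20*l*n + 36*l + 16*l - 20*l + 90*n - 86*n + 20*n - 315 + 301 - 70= 16*l^2 + l*(32 - 16*n) + 24*n - 84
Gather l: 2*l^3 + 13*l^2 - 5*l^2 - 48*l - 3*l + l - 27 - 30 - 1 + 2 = 2*l^3 + 8*l^2 - 50*l - 56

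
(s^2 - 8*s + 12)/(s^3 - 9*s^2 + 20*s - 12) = 1/(s - 1)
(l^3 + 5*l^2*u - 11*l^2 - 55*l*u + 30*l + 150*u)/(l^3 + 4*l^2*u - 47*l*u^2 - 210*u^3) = (-l^2 + 11*l - 30)/(-l^2 + l*u + 42*u^2)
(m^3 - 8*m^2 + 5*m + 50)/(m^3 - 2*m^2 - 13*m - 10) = (m - 5)/(m + 1)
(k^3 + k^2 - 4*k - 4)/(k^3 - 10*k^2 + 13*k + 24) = (k^2 - 4)/(k^2 - 11*k + 24)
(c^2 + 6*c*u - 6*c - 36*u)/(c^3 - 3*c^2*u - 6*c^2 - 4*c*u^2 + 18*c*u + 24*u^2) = (-c - 6*u)/(-c^2 + 3*c*u + 4*u^2)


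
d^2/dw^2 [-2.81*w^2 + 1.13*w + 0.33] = -5.62000000000000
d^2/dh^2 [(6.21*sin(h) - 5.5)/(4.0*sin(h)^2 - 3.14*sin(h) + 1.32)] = (-99.36*sin(h)^5 + 274.0024*sin(h)^4 + 188.2128*sin(h)^3 - 615.671408*sin(h)^2 + 229.723296*sin(h) + 1.10281600000002)/(64.0*sin(h)^6 - 150.72*sin(h)^5 + 181.6752*sin(h)^4 - 130.434344*sin(h)^3 + 59.952816*sin(h)^2 - 16.413408*sin(h) + 2.299968)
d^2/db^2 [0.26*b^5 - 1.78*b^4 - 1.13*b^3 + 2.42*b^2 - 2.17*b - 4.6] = 5.2*b^3 - 21.36*b^2 - 6.78*b + 4.84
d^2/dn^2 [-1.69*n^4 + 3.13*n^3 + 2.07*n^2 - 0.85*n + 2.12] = -20.28*n^2 + 18.78*n + 4.14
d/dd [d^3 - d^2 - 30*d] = 3*d^2 - 2*d - 30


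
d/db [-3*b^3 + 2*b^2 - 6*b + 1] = -9*b^2 + 4*b - 6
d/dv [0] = 0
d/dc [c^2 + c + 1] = 2*c + 1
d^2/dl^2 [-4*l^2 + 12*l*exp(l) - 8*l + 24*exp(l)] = 12*l*exp(l) + 48*exp(l) - 8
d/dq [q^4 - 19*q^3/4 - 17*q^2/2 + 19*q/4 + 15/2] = 4*q^3 - 57*q^2/4 - 17*q + 19/4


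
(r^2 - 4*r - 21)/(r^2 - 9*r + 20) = (r^2 - 4*r - 21)/(r^2 - 9*r + 20)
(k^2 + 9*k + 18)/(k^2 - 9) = (k + 6)/(k - 3)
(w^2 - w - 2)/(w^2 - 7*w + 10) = (w + 1)/(w - 5)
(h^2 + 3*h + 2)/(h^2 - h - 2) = (h + 2)/(h - 2)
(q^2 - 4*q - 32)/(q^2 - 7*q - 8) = (q + 4)/(q + 1)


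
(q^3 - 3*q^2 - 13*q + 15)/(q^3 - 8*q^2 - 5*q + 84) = (q^2 - 6*q + 5)/(q^2 - 11*q + 28)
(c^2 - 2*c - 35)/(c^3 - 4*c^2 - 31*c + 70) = 1/(c - 2)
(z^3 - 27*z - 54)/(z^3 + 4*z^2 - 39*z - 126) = (z + 3)/(z + 7)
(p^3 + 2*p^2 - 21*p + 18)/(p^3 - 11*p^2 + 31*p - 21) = (p + 6)/(p - 7)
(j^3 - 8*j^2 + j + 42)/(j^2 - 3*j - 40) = (-j^3 + 8*j^2 - j - 42)/(-j^2 + 3*j + 40)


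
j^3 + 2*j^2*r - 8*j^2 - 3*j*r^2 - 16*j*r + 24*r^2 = (j - 8)*(j - r)*(j + 3*r)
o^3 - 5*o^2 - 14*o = o*(o - 7)*(o + 2)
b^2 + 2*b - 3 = (b - 1)*(b + 3)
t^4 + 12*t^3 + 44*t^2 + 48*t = t*(t + 2)*(t + 4)*(t + 6)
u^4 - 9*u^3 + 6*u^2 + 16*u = u*(u - 8)*(u - 2)*(u + 1)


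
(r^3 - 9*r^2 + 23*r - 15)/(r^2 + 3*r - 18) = (r^2 - 6*r + 5)/(r + 6)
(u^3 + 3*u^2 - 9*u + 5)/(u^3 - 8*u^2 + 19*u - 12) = (u^2 + 4*u - 5)/(u^2 - 7*u + 12)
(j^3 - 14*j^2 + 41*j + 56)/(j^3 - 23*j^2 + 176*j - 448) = (j + 1)/(j - 8)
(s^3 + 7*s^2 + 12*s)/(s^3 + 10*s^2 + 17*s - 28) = s*(s + 3)/(s^2 + 6*s - 7)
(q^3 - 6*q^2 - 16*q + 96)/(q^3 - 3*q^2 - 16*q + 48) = (q - 6)/(q - 3)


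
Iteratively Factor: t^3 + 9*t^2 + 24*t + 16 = (t + 1)*(t^2 + 8*t + 16) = (t + 1)*(t + 4)*(t + 4)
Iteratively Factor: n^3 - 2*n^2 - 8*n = (n + 2)*(n^2 - 4*n) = n*(n + 2)*(n - 4)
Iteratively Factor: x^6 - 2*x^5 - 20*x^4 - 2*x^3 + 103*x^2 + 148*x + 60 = (x - 3)*(x^5 + x^4 - 17*x^3 - 53*x^2 - 56*x - 20) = (x - 5)*(x - 3)*(x^4 + 6*x^3 + 13*x^2 + 12*x + 4) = (x - 5)*(x - 3)*(x + 2)*(x^3 + 4*x^2 + 5*x + 2) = (x - 5)*(x - 3)*(x + 2)^2*(x^2 + 2*x + 1) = (x - 5)*(x - 3)*(x + 1)*(x + 2)^2*(x + 1)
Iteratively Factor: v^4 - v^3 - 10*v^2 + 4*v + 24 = (v - 2)*(v^3 + v^2 - 8*v - 12) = (v - 2)*(v + 2)*(v^2 - v - 6) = (v - 3)*(v - 2)*(v + 2)*(v + 2)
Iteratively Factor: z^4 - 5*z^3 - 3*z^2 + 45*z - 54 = (z + 3)*(z^3 - 8*z^2 + 21*z - 18) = (z - 2)*(z + 3)*(z^2 - 6*z + 9) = (z - 3)*(z - 2)*(z + 3)*(z - 3)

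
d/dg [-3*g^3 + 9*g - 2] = 9 - 9*g^2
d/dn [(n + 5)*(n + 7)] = 2*n + 12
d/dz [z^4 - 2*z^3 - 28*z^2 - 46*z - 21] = 4*z^3 - 6*z^2 - 56*z - 46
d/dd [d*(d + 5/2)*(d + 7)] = 3*d^2 + 19*d + 35/2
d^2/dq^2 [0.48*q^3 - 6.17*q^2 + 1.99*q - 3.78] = 2.88*q - 12.34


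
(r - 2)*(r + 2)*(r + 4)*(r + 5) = r^4 + 9*r^3 + 16*r^2 - 36*r - 80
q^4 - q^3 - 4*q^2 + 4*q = q*(q - 2)*(q - 1)*(q + 2)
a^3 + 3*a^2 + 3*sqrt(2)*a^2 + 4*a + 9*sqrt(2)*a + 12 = (a + 3)*(a + sqrt(2))*(a + 2*sqrt(2))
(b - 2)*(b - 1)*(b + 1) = b^3 - 2*b^2 - b + 2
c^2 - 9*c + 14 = (c - 7)*(c - 2)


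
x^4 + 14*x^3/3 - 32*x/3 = x*(x - 4/3)*(x + 2)*(x + 4)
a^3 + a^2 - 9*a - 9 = (a - 3)*(a + 1)*(a + 3)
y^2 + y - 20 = (y - 4)*(y + 5)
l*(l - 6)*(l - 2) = l^3 - 8*l^2 + 12*l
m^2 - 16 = (m - 4)*(m + 4)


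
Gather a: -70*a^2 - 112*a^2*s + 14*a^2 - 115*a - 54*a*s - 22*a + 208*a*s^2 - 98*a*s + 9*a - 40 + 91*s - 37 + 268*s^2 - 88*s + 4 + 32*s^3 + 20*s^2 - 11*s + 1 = a^2*(-112*s - 56) + a*(208*s^2 - 152*s - 128) + 32*s^3 + 288*s^2 - 8*s - 72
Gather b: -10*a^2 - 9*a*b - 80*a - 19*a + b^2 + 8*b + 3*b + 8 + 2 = -10*a^2 - 99*a + b^2 + b*(11 - 9*a) + 10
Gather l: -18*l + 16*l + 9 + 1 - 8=2 - 2*l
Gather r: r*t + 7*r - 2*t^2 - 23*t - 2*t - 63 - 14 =r*(t + 7) - 2*t^2 - 25*t - 77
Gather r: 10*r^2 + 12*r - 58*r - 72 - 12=10*r^2 - 46*r - 84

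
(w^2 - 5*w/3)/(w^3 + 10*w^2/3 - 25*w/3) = 1/(w + 5)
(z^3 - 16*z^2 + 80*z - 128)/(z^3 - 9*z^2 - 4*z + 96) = (z - 4)/(z + 3)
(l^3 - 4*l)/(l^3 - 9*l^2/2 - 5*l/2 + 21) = 2*l*(l - 2)/(2*l^2 - 13*l + 21)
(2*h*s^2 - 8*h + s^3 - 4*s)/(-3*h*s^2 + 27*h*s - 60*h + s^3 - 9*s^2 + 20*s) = (-2*h*s^2 + 8*h - s^3 + 4*s)/(3*h*s^2 - 27*h*s + 60*h - s^3 + 9*s^2 - 20*s)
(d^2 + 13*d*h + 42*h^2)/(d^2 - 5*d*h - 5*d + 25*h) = (d^2 + 13*d*h + 42*h^2)/(d^2 - 5*d*h - 5*d + 25*h)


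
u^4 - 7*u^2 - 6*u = u*(u - 3)*(u + 1)*(u + 2)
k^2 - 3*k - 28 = (k - 7)*(k + 4)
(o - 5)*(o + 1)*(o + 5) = o^3 + o^2 - 25*o - 25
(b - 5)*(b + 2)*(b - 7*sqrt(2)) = b^3 - 7*sqrt(2)*b^2 - 3*b^2 - 10*b + 21*sqrt(2)*b + 70*sqrt(2)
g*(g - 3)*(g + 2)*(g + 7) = g^4 + 6*g^3 - 13*g^2 - 42*g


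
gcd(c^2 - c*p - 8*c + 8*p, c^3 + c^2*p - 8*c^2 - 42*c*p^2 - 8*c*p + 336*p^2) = c - 8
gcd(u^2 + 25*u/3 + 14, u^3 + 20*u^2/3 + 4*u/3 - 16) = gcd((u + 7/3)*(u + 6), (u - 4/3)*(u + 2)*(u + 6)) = u + 6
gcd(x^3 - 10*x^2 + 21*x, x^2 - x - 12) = 1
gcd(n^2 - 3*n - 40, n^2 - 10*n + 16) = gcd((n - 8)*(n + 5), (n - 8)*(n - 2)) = n - 8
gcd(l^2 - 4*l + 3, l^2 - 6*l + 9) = l - 3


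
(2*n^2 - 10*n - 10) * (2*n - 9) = 4*n^3 - 38*n^2 + 70*n + 90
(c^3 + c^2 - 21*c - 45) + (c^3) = 2*c^3 + c^2 - 21*c - 45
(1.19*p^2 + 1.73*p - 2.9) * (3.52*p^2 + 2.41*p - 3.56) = 4.1888*p^4 + 8.9575*p^3 - 10.2751*p^2 - 13.1478*p + 10.324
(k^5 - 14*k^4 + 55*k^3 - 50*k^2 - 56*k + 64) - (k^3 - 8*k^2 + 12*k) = k^5 - 14*k^4 + 54*k^3 - 42*k^2 - 68*k + 64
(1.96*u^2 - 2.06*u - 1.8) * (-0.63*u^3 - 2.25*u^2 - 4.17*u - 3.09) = -1.2348*u^5 - 3.1122*u^4 - 2.4042*u^3 + 6.5838*u^2 + 13.8714*u + 5.562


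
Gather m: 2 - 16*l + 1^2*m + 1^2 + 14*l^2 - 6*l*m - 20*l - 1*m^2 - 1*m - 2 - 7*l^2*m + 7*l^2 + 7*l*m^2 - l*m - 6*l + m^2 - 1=21*l^2 + 7*l*m^2 - 42*l + m*(-7*l^2 - 7*l)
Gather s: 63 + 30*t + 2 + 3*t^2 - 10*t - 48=3*t^2 + 20*t + 17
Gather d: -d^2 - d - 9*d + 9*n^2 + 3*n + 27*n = -d^2 - 10*d + 9*n^2 + 30*n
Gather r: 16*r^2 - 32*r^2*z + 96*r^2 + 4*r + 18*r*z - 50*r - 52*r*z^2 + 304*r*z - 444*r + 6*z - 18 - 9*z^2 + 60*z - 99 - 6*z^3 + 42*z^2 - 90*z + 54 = r^2*(112 - 32*z) + r*(-52*z^2 + 322*z - 490) - 6*z^3 + 33*z^2 - 24*z - 63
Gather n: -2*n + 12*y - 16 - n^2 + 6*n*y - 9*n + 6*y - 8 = -n^2 + n*(6*y - 11) + 18*y - 24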